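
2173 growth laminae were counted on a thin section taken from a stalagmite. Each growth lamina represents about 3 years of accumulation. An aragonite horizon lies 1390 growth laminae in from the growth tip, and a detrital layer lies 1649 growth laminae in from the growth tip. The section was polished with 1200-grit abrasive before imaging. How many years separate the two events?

777 years

The two markers are separated by 1649 − 1390 = 259 growth laminae.
Multiplying by 3 years per growth lamina: 259 × 3 = 777 years.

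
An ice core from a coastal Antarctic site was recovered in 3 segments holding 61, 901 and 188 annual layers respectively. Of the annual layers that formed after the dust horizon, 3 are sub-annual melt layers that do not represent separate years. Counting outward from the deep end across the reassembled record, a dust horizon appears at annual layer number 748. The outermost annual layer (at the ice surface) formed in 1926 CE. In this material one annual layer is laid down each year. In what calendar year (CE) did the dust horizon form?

1527 CE

Total annual layers = 61 + 901 + 188 = 1150.
The dust horizon sits at annual layer 748 from the deep end, so 1150 − 748 = 402 annual layers formed after it.
402 − 3 false = 399 true annual layers after the dust horizon.
Counting back 399 years from 1926 CE places the dust horizon in 1926 − 399 = 1527 CE.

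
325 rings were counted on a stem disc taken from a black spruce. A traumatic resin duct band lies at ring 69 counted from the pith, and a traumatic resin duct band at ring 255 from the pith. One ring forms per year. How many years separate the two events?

Separation: 255 − 69 = 186 rings.
That is 186 years at one ring per year.

186 years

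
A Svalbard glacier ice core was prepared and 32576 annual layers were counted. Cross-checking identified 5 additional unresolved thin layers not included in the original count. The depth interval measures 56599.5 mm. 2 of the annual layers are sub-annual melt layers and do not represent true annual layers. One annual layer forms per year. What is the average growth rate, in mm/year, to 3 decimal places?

1.737 mm/year

After corrections the count is 32576 − 2 + 5 = 32579 annual layers.
56599.5 mm over 32579 years gives 56599.5 / 32579 ≈ 1.737 mm/year.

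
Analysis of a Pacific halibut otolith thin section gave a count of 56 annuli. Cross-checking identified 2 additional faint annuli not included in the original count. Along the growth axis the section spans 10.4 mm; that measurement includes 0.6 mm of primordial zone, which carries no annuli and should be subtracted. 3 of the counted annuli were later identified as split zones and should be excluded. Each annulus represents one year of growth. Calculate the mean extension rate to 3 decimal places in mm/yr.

After corrections the count is 56 − 3 + 2 = 55 annuli.
The growth record spans 10.4 − 0.6 = 9.8 mm.
Mean rate = 9.8 mm / 55 years ≈ 0.178 mm/yr.

0.178 mm/yr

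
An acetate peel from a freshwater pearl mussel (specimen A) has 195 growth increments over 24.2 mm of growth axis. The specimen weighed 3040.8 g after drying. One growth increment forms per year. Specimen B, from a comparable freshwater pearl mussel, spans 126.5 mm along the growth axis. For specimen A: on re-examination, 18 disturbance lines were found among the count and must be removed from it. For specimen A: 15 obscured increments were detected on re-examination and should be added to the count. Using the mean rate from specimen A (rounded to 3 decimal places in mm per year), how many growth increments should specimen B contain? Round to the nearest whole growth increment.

1004 growth increments

Specimen A: adjusted count: 195 − 18 + 15 = 192 growth increments.
A: Mean rate = 24.2 mm / 192 years ≈ 0.126 mm/year.
For B, 126.5 / 0.126 = 1003.97 years ≈ 1004 growth increments.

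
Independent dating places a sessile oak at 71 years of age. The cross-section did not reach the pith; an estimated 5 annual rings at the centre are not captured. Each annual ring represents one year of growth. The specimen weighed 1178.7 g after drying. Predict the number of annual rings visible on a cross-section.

One annual ring per year gives 71 annual rings over 71 years.
Less the 5 uncaptured annual rings: 71 − 5 = 66.

66 annual rings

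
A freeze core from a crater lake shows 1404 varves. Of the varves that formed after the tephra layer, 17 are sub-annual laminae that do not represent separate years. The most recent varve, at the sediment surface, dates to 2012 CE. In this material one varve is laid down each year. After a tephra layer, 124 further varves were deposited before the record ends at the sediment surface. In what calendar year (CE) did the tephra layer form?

1905 CE

124 varves post-date the tephra layer.
124 − 17 false = 107 true varves after the tephra layer.
2012 − 107 = 1905 CE.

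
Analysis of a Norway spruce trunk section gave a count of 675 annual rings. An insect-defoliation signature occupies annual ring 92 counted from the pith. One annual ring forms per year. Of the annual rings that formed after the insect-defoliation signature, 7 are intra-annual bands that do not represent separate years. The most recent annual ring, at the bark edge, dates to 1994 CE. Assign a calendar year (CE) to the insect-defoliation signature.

Between annual ring 92 and the bark edge there are 675 − 92 = 583 annual rings.
583 − 7 false = 576 true annual rings after the insect-defoliation signature.
The annual ring at the bark edge is 1994 CE, so the insect-defoliation signature dates to 1994 − 576 = 1418 CE.

1418 CE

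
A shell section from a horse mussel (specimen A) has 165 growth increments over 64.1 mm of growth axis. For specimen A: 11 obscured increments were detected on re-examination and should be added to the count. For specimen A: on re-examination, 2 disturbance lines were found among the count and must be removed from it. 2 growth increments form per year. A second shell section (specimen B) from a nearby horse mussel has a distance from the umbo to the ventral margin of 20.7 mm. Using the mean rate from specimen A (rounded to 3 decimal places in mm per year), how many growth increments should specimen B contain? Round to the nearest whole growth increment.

Specimen A: correcting the raw count gives 165 − 2 + 11 = 174 true growth increments.
Specimen A: dividing by 2 growth increments per year: 174 / 2 = 87 years.
A: Extension rate ≈ 64.1 / 87 = 0.737 mm/year.
B spans 20.7 / 0.737 = 28.09 years; at 2 growth increments per year that is 28.09 × 2 ≈ 56 growth increments.

56 growth increments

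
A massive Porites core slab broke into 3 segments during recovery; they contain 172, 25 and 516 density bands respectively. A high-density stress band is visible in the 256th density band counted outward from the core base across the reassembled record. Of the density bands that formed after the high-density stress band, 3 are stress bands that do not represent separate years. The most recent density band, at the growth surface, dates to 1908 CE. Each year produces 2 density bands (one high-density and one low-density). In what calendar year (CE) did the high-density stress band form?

1681 CE

Total density bands = 172 + 25 + 516 = 713.
Between density band 256 and the growth surface there are 713 − 256 = 457 density bands.
Excluding 3 false density bands: 457 − 3 = 454.
With 2 density bands per year, 454 / 2 = 227 years.
Counting back 227 years from 1908 CE places the high-density stress band in 1908 − 227 = 1681 CE.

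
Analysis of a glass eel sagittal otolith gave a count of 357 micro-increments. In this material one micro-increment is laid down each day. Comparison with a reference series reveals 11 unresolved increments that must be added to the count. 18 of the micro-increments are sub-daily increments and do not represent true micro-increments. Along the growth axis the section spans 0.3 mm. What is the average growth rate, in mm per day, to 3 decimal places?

0.001 mm per day

Adjusted count: 357 − 18 + 11 = 350 micro-increments.
Mean rate = 0.3 mm / 350 days ≈ 0.001 mm per day.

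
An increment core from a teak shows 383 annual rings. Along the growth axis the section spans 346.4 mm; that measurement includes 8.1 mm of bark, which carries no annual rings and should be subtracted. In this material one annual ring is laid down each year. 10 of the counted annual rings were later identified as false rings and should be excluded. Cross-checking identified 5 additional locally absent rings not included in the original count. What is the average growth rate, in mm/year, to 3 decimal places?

0.895 mm/year

Adjusted count: 383 − 10 + 5 = 378 annual rings.
Net length = 346.4 − 8.1 = 338.3 mm.
338.3 mm over 378 years gives 338.3 / 378 ≈ 0.895 mm/year.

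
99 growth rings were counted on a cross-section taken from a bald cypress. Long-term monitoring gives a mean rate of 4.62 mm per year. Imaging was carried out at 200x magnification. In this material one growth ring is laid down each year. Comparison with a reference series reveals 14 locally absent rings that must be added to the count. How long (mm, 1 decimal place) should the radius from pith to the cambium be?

After corrections the count is 99 + 14 = 113 growth rings.
113 years at 4.62 mm/year gives 4.62 × 113 = 522.1 mm.

522.1 mm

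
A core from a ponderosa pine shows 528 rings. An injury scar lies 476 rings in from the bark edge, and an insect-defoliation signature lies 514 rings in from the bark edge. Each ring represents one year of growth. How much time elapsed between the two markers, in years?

38 years

514 − 476 = 38 rings lie between the two events.
That is 38 years at one ring per year.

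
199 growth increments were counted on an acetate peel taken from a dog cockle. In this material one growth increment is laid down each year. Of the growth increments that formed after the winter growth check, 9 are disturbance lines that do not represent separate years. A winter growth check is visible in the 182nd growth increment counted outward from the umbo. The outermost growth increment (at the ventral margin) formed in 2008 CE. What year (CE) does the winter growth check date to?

2000 CE

Between growth increment 182 and the ventral margin there are 199 − 182 = 17 growth increments.
Removing the 9 false growth increments leaves 17 − 9 = 8 true growth increments beyond the winter growth check.
The growth increment at the ventral margin is 2008 CE, so the winter growth check dates to 2008 − 8 = 2000 CE.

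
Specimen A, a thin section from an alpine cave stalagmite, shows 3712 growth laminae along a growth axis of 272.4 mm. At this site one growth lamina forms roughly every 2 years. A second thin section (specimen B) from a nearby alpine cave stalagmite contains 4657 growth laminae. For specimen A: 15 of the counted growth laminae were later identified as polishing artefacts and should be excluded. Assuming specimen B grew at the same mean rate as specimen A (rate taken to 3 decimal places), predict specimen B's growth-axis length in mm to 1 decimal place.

Specimen A: correcting the raw count gives 3712 − 15 = 3697 true growth laminae.
Specimen A: at 2 years per growth lamina, 3697 × 2 = 7394 years.
A: Extension rate ≈ 272.4 / 7394 = 0.037 mm/yr.
Specimen B: 4657 growth laminae at 2 years each span 4657 × 2 = 9314 years. For B, 0.037 mm/year × 9314 years = 344.6 mm.

344.6 mm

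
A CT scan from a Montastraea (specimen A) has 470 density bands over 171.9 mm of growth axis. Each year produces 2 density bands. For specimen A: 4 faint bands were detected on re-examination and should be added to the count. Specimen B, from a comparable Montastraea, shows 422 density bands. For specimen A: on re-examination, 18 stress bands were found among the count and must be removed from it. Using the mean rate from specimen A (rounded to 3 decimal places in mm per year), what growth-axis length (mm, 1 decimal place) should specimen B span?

159.1 mm

Specimen A: adjusted count: 470 − 18 + 4 = 456 density bands.
Specimen A: with 2 density bands per year, 456 / 2 = 228 years.
A: Mean rate = 171.9 mm / 228 years ≈ 0.754 mm per year.
Specimen B: with 2 density bands per year, 422 / 2 = 211 years. B's length ≈ 0.754 × 211 = 159.1 mm.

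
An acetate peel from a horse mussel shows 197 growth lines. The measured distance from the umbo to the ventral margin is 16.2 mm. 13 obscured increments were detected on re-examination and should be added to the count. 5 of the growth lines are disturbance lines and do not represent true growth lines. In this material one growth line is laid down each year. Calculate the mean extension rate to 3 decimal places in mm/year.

0.079 mm/year

Adjusted count: 197 − 5 + 13 = 205 growth lines.
Mean rate = 16.2 mm / 205 years ≈ 0.079 mm/year.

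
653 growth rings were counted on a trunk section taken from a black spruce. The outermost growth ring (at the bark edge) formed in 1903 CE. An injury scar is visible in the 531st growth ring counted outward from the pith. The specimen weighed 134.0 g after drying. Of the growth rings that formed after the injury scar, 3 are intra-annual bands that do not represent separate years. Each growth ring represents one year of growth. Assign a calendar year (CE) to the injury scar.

1784 CE

Between growth ring 531 and the bark edge there are 653 − 531 = 122 growth rings.
Removing the 3 false growth rings leaves 122 − 3 = 119 true growth rings beyond the injury scar.
1903 − 119 = 1784 CE.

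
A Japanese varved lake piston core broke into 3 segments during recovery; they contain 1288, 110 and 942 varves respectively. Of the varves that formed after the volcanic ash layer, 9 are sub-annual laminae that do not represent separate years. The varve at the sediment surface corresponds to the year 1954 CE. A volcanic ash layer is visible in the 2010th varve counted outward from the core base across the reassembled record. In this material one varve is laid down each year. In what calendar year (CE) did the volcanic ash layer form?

Total varves = 1288 + 110 + 942 = 2340.
The volcanic ash layer sits at varve 2010 from the core base, so 2340 − 2010 = 330 varves formed after it.
Excluding 9 false varves: 330 − 9 = 321.
Counting back 321 years from 1954 CE places the volcanic ash layer in 1954 − 321 = 1633 CE.

1633 CE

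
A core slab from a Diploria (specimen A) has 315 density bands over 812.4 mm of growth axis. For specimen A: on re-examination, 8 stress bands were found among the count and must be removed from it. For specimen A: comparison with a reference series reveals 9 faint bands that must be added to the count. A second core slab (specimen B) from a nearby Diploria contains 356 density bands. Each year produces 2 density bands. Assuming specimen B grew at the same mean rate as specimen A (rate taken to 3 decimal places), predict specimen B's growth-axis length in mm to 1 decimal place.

Specimen A: true density band count = 315 − 8 + 9 = 316.
Specimen A: dividing by 2 density bands per year: 316 / 2 = 158 years.
A: Mean rate = 812.4 mm / 158 years ≈ 5.142 mm/year.
Specimen B: 356 density bands at 2 per year is 356 / 2 = 178 years. For B, 5.142 mm/year × 178 years = 915.3 mm.

915.3 mm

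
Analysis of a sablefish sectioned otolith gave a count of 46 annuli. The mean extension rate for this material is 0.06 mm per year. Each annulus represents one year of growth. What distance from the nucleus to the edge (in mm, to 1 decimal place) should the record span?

46 years of growth are recorded.
Predicted length = 0.06 mm/year × 46 years = 2.8 mm.

2.8 mm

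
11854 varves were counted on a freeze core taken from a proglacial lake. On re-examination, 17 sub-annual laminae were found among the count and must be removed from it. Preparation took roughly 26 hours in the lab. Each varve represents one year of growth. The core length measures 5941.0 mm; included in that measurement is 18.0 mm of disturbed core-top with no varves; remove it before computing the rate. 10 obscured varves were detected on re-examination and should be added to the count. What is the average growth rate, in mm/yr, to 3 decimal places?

0.500 mm/yr

After corrections the count is 11854 − 17 + 10 = 11847 varves.
The growth record spans 5941.0 − 18.0 = 5923.0 mm.
Extension rate ≈ 5923.0 / 11847 = 0.500 mm/yr.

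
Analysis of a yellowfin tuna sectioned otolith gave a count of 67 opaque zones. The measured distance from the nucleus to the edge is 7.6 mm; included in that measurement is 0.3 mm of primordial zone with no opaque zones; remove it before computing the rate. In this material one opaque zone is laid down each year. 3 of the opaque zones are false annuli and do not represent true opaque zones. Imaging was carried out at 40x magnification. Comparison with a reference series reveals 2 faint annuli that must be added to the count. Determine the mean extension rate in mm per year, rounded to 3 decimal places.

After corrections the count is 67 − 3 + 2 = 66 opaque zones.
Removing the 0.3 mm offcut leaves 7.6 − 0.3 = 7.3 mm.
Extension rate ≈ 7.3 / 66 = 0.111 mm per year.

0.111 mm per year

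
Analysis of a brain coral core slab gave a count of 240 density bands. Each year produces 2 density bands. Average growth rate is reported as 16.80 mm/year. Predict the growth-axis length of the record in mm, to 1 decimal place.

240 density bands at 2 per year is 240 / 2 = 120 years.
120 years at 16.80 mm/year gives 16.80 × 120 = 2016.0 mm.

2016.0 mm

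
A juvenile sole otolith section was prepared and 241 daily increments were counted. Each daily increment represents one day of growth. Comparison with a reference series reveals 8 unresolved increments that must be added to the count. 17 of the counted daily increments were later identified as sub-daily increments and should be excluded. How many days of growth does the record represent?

232 days

After corrections the count is 241 − 17 + 8 = 232 daily increments.
One daily increment per day makes the duration 232 days.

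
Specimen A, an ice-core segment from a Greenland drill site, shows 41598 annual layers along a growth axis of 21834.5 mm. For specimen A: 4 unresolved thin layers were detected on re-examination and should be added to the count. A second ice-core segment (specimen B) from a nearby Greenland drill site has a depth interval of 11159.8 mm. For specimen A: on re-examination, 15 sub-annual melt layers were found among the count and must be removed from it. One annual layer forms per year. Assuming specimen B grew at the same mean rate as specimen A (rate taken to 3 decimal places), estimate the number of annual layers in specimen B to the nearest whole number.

Specimen A: correcting the raw count gives 41598 − 15 + 4 = 41587 true annual layers.
A: 21834.5 mm over 41587 years gives 21834.5 / 41587 ≈ 0.525 mm/yr.
B spans 11159.8 / 0.525 = 21256.76 years ≈ 21257 annual layers.

21257 annual layers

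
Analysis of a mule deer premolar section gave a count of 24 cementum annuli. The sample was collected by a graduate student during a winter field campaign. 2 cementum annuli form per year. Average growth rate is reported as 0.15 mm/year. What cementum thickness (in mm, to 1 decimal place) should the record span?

1.8 mm

With 2 cementum annuli per year, 24 / 2 = 12 years.
Predicted length = 0.15 mm/year × 12 years = 1.8 mm.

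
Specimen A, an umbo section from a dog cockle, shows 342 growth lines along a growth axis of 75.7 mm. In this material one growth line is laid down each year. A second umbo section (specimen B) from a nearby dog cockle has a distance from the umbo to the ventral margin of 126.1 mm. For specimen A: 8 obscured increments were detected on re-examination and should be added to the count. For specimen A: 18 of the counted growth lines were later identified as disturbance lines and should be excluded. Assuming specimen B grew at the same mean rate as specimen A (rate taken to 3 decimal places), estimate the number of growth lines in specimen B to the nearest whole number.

Specimen A: correcting the raw count gives 342 − 18 + 8 = 332 true growth lines.
A: Extension rate ≈ 75.7 / 332 = 0.228 mm/yr.
For B, 126.1 / 0.228 = 553.07 years ≈ 553 growth lines.

553 growth lines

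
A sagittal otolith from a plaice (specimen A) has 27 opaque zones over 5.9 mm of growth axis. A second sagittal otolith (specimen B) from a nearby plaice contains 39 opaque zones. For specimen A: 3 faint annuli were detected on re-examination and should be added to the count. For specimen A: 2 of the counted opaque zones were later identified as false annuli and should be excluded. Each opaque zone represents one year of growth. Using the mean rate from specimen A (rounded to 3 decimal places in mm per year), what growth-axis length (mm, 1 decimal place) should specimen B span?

8.2 mm

Specimen A: correcting the raw count gives 27 − 2 + 3 = 28 true opaque zones.
A: 5.9 mm over 28 years gives 5.9 / 28 ≈ 0.211 mm/year.
For B, 0.211 mm/year × 39 years = 8.2 mm.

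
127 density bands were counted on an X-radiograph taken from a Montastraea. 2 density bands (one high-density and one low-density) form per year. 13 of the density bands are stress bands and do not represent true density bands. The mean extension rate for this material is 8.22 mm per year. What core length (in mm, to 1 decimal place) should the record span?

Correcting the raw count gives 127 − 13 = 114 true density bands.
With 2 density bands per year, 114 / 2 = 57 years.
Predicted length = 8.22 mm/year × 57 years = 468.5 mm.

468.5 mm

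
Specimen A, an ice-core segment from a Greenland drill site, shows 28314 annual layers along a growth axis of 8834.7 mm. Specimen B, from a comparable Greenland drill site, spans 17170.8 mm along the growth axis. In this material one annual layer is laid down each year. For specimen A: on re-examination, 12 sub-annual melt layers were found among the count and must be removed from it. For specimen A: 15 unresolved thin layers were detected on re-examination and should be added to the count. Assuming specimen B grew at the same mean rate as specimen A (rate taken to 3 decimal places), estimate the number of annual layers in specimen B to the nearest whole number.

Specimen A: true annual layer count = 28314 − 12 + 15 = 28317.
A: 8834.7 mm over 28317 years gives 8834.7 / 28317 ≈ 0.312 mm per year.
Specimen B: 17170.8 mm / 0.312 mm per year = 55034.62 years ≈ 55035 annual layers.

55035 annual layers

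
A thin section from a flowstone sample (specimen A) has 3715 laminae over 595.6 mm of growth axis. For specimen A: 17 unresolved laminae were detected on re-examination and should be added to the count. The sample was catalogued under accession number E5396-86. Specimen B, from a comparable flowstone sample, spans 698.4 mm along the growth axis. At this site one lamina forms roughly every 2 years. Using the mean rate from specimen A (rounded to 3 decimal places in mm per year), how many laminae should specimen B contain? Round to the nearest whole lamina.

Specimen A: after corrections the count is 3715 + 17 = 3732 laminae.
Specimen A: at 2 years per lamina, 3732 × 2 = 7464 years.
A: Mean rate = 595.6 mm / 7464 years ≈ 0.080 mm/yr.
B spans 698.4 / 0.080 = 8730.00 years; at 2 years per lamina that is 8730.00 / 2 ≈ 4365 laminae.

4365 laminae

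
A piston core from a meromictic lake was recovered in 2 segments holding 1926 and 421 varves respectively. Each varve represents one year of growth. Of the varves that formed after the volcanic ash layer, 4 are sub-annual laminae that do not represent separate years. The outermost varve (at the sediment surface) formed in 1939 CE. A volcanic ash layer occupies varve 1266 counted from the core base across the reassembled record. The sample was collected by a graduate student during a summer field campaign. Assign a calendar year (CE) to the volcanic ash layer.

862 CE

Total varves = 1926 + 421 = 2347.
2347 − 1266 = 1081 varves lie beyond the volcanic ash layer toward the sediment surface.
Removing the 4 false varves leaves 1081 − 4 = 1077 true varves beyond the volcanic ash layer.
The varve at the sediment surface is 1939 CE, so the volcanic ash layer dates to 1939 − 1077 = 862 CE.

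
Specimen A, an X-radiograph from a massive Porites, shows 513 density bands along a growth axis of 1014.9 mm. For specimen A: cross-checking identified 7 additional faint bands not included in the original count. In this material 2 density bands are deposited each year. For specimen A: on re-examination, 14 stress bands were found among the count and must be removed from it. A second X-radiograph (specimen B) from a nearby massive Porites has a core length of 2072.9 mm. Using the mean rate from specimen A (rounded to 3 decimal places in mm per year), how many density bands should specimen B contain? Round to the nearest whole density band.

Specimen A: after corrections the count is 513 − 14 + 7 = 506 density bands.
Specimen A: with 2 density bands per year, 506 / 2 = 253 years.
A: 1014.9 mm over 253 years gives 1014.9 / 253 ≈ 4.011 mm/year.
B spans 2072.9 / 4.011 = 516.80 years; at 2 density bands per year that is 516.80 × 2 ≈ 1034 density bands.

1034 density bands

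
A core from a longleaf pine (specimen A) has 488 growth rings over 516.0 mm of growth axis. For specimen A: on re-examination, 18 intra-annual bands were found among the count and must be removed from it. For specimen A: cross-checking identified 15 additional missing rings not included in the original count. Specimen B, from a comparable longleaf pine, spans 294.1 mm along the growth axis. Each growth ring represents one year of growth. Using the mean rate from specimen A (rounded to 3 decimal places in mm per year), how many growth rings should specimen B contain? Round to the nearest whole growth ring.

Specimen A: true growth ring count = 488 − 18 + 15 = 485.
A: Extension rate ≈ 516.0 / 485 = 1.064 mm per year.
For B, 294.1 / 1.064 = 276.41 years ≈ 276 growth rings.

276 growth rings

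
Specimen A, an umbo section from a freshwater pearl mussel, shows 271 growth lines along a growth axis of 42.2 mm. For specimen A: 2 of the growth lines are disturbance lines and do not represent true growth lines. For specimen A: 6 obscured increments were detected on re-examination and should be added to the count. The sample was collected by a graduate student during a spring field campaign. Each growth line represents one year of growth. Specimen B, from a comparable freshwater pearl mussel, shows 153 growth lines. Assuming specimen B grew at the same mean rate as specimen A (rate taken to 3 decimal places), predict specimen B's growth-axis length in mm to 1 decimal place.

23.4 mm

Specimen A: adjusted count: 271 − 2 + 6 = 275 growth lines.
A: Mean rate = 42.2 mm / 275 years ≈ 0.153 mm per year.
B's length ≈ 0.153 × 153 = 23.4 mm.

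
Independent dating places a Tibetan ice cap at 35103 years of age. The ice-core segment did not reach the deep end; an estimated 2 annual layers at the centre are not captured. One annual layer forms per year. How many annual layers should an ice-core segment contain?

Expected annual layers over 35103 years: 35103.
Subtracting the 2 annual layers not captured gives 35103 − 2 = 35101 annual layers in the record.

35101 annual layers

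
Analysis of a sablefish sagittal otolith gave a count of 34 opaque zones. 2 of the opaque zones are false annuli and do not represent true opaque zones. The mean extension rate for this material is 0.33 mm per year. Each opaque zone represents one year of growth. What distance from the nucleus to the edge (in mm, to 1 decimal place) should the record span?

10.6 mm

Adjusted count: 34 − 2 = 32 opaque zones.
Length ≈ 0.33 × 32 = 10.6 mm.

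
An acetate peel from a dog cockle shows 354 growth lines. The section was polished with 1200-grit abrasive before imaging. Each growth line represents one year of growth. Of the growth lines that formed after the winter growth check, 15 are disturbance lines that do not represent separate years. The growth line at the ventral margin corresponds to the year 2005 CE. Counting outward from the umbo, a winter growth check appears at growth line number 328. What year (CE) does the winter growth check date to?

Between growth line 328 and the ventral margin there are 354 − 328 = 26 growth lines.
Removing the 15 false growth lines leaves 26 − 15 = 11 true growth lines beyond the winter growth check.
The growth line at the ventral margin is 2005 CE, so the winter growth check dates to 2005 − 11 = 1994 CE.

1994 CE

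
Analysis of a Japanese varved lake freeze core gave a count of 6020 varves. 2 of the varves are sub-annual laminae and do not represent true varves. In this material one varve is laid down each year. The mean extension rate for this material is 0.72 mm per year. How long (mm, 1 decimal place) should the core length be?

4333.0 mm

Correcting the raw count gives 6020 − 2 = 6018 true varves.
Predicted length = 0.72 mm/year × 6018 years = 4333.0 mm.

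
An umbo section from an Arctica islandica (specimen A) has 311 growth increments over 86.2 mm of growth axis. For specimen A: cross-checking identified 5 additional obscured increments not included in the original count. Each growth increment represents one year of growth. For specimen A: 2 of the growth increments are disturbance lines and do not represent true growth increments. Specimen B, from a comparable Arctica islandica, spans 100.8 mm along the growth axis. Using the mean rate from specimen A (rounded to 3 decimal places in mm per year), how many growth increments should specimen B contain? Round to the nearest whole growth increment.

Specimen A: adjusted count: 311 − 2 + 5 = 314 growth increments.
A: Mean rate = 86.2 mm / 314 years ≈ 0.275 mm per year.
Specimen B: 100.8 mm / 0.275 mm per year = 366.55 years ≈ 367 growth increments.

367 growth increments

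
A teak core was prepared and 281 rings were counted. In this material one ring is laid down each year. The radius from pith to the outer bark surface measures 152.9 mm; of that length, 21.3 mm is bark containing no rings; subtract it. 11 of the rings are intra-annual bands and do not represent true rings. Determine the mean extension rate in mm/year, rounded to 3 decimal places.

True ring count = 281 − 11 = 270.
Net length = 152.9 − 21.3 = 131.6 mm.
Extension rate ≈ 131.6 / 270 = 0.487 mm/year.

0.487 mm/year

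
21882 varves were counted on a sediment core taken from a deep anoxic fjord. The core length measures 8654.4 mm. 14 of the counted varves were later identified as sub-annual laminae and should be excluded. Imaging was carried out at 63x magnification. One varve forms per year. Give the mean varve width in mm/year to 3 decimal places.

Adjusted count: 21882 − 14 = 21868 varves.
Extension rate ≈ 8654.4 / 21868 = 0.396 mm/year.

0.396 mm/year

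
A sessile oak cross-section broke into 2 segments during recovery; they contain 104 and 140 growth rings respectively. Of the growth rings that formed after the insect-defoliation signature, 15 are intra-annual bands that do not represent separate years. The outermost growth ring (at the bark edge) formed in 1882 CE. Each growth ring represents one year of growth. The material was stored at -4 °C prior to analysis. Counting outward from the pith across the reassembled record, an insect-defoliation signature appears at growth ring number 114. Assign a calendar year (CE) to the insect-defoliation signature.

Total growth rings = 104 + 140 = 244.
244 − 114 = 130 growth rings lie beyond the insect-defoliation signature toward the bark edge.
Excluding 15 false growth rings: 130 − 15 = 115.
The growth ring at the bark edge is 1882 CE, so the insect-defoliation signature dates to 1882 − 115 = 1767 CE.

1767 CE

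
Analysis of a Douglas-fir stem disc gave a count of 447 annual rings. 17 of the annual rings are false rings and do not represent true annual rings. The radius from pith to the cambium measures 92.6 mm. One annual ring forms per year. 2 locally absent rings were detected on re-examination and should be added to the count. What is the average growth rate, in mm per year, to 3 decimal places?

After corrections the count is 447 − 17 + 2 = 432 annual rings.
92.6 mm over 432 years gives 92.6 / 432 ≈ 0.214 mm per year.

0.214 mm per year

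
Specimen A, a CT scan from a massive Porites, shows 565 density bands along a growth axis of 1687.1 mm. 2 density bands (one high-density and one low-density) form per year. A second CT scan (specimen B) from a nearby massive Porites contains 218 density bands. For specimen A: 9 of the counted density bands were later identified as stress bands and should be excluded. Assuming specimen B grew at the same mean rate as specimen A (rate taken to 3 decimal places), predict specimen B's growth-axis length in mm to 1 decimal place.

661.5 mm

Specimen A: true density band count = 565 − 9 = 556.
Specimen A: dividing by 2 density bands per year: 556 / 2 = 278 years.
A: Mean rate = 1687.1 mm / 278 years ≈ 6.069 mm per year.
Specimen B: dividing by 2 density bands per year: 218 / 2 = 109 years. Length of B = 6.069 × 109 = 661.5 mm.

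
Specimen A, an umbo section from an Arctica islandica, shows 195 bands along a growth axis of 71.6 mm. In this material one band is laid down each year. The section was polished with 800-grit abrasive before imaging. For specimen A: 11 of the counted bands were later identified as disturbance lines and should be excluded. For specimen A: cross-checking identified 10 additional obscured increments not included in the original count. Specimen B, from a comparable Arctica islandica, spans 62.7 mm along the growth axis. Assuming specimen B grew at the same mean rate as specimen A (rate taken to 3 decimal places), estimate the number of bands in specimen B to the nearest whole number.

170 bands

Specimen A: adjusted count: 195 − 11 + 10 = 194 bands.
A: Mean rate = 71.6 mm / 194 years ≈ 0.369 mm/yr.
For B, 62.7 / 0.369 = 169.92 years ≈ 170 bands.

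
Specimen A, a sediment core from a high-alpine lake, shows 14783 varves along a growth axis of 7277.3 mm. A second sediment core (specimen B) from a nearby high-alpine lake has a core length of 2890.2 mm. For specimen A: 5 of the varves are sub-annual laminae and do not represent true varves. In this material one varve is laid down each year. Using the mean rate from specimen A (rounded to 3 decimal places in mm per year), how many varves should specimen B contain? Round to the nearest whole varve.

5874 varves

Specimen A: true varve count = 14783 − 5 = 14778.
A: Mean rate = 7277.3 mm / 14778 years ≈ 0.492 mm/year.
Specimen B: 2890.2 mm / 0.492 mm per year = 5874.39 years ≈ 5874 varves.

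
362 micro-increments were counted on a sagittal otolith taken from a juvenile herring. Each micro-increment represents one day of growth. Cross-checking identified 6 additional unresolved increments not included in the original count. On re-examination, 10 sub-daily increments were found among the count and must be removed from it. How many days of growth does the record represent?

358 d

True micro-increment count = 362 − 10 + 6 = 358.
At one micro-increment per day, that is 358 days.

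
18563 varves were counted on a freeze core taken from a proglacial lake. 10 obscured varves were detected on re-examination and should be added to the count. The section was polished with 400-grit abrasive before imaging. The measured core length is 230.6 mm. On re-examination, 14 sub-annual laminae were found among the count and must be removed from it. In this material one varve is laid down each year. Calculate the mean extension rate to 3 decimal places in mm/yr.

True varve count = 18563 − 14 + 10 = 18559.
Mean rate = 230.6 mm / 18559 years ≈ 0.012 mm/yr.

0.012 mm/yr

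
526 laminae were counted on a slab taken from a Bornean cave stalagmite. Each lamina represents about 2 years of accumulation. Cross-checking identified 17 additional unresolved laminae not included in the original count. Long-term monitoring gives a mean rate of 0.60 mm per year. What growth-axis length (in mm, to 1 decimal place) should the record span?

651.6 mm

Correcting the raw count gives 526 + 17 = 543 true laminae.
At 2 years per lamina, 543 × 2 = 1086 years.
1086 years at 0.60 mm/year gives 0.60 × 1086 = 651.6 mm.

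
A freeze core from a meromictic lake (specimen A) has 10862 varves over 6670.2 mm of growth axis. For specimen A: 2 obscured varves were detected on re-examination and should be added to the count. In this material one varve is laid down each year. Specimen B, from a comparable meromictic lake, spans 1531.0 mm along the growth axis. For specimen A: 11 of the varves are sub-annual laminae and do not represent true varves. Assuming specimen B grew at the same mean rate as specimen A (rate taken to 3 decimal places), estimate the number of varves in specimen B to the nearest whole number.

Specimen A: adjusted count: 10862 − 11 + 2 = 10853 varves.
A: 6670.2 mm over 10853 years gives 6670.2 / 10853 ≈ 0.615 mm/year.
Specimen B: 1531.0 mm / 0.615 mm per year = 2489.43 years ≈ 2489 varves.

2489 varves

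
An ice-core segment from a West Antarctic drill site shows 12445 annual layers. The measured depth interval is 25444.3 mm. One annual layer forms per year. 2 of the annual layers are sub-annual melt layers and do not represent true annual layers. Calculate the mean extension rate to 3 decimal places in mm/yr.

Adjusted count: 12445 − 2 = 12443 annual layers.
Extension rate ≈ 25444.3 / 12443 = 2.045 mm/yr.

2.045 mm/yr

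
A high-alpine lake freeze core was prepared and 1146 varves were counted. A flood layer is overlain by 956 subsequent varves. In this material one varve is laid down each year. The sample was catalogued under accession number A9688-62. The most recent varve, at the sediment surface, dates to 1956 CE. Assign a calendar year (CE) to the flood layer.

1000 CE

There are 956 varves younger than the flood layer.
Counting back 956 years from 1956 CE places the flood layer in 1956 − 956 = 1000 CE.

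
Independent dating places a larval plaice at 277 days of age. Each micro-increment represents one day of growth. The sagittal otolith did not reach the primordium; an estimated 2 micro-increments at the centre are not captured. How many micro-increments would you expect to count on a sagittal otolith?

At one micro-increment per day, 277 days correspond to 277 micro-increments.
Less the 2 uncaptured micro-increments: 277 − 2 = 275.

275 micro-increments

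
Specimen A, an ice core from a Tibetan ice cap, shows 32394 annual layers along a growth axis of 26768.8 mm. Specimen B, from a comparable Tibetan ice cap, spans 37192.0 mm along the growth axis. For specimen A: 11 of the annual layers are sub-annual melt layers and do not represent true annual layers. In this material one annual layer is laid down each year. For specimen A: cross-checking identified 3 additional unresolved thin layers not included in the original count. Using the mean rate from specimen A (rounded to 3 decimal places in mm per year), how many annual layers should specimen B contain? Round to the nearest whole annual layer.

44972 annual layers

Specimen A: correcting the raw count gives 32394 − 11 + 3 = 32386 true annual layers.
A: 26768.8 mm over 32386 years gives 26768.8 / 32386 ≈ 0.827 mm/yr.
For B, 37192.0 / 0.827 = 44972.19 years ≈ 44972 annual layers.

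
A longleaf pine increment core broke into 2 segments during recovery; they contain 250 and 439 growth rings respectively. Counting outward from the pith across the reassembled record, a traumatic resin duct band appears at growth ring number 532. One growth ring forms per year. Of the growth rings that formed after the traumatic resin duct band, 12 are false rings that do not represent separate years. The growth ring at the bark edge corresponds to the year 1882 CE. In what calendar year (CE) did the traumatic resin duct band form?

Total growth rings = 250 + 439 = 689.
689 − 532 = 157 growth rings lie beyond the traumatic resin duct band toward the bark edge.
Removing the 12 false growth rings leaves 157 − 12 = 145 true growth rings beyond the traumatic resin duct band.
Counting back 145 years from 1882 CE places the traumatic resin duct band in 1882 − 145 = 1737 CE.

1737 CE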